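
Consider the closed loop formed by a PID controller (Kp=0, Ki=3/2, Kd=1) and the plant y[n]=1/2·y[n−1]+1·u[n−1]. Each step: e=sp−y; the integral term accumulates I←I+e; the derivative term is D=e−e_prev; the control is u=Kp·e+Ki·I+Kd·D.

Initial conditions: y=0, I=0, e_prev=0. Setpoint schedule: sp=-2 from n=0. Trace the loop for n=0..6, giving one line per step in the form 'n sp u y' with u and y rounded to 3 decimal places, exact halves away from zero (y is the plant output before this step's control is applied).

0 -2 -5.000 0.000
1 -2 6.500 -5.000
2 -2 -16.500 4.000
3 -2 29.750 -14.500
4 -2 -62.500 22.500
5 -2 122.125 -51.250
6 -2 -247.125 96.500

(exact arithmetic carried between steps; '≈' marks a value shown rounded to 6 d.p. or computed from one; I and e_prev carry over from the previous line; the table rounds u and y to 3 d.p., halves away from zero)
n=0: y=0, sp=-2, e=sp−y=-2; I=-2, D=e−e_prev=-2; u=0·(-2)+3/2·(-2)+1·(-2)=-5; next y=1/2·0+1·(-5)=-5
n=1: y=-5, sp=-2, e=sp−y=3; I=1, D=e−e_prev=5; u=0·3+3/2·1+1·5=6.5; next y=1/2·(-5)+1·6.5=4
n=2: y=4, sp=-2, e=sp−y=-6; I=-5, D=e−e_prev=-9; u=0·(-6)+3/2·(-5)+1·(-9)=-16.5; next y=1/2·4+1·(-16.5)=-14.5
n=3: y=-14.5, sp=-2, e=sp−y=12.5; I=7.5, D=e−e_prev=18.5; u=0·12.5+3/2·7.5+1·18.5=29.75; next y=1/2·(-14.5)+1·29.75=22.5
n=4: y=22.5, sp=-2, e=sp−y=-24.5; I=-17, D=e−e_prev=-37; u=0·(-24.5)+3/2·(-17)+1·(-37)=-62.5; next y=1/2·22.5+1·(-62.5)=-51.25
n=5: y=-51.25, sp=-2, e=sp−y=49.25; I=32.25, D=e−e_prev=73.75; u=0·49.25+3/2·32.25+1·73.75=122.125; next y=1/2·(-51.25)+1·122.125=96.5
n=6: y=96.5, sp=-2, e=sp−y=-98.5; I=-66.25, D=e−e_prev=-147.75; u=0·(-98.5)+3/2·(-66.25)+1·(-147.75)=-247.125; next y=1/2·96.5+1·(-247.125)=-198.875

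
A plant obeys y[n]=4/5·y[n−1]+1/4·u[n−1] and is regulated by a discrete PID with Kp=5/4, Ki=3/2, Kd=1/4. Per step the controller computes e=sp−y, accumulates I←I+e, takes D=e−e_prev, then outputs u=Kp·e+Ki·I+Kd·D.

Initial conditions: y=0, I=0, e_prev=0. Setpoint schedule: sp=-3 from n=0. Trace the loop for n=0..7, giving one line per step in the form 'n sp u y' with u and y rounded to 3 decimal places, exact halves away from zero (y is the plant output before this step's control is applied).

0 -3 -9.000 0.000
1 -3 -6.000 -2.250
2 -3 -4.538 -3.300
3 -3 -2.927 -3.774
4 -3 -1.953 -3.751
5 -3 -1.606 -3.489
6 -3 -1.696 -3.193
7 -3 -1.976 -2.978

(exact arithmetic carried between steps; '≈' marks a value shown rounded to 6 d.p. or computed from one; I and e_prev carry over from the previous line; the table rounds u and y to 3 d.p., halves away from zero)
n=0: y=0, sp=-3, e=sp−y=-3; I=-3, D=e−e_prev=-3; u=5/4·(-3)+3/2·(-3)+1/4·(-3)=-9; next y=4/5·0+1/4·(-9)=-2.25
n=1: y=-2.25, sp=-3, e=sp−y=-0.75; I=-3.75, D=e−e_prev=2.25; u=5/4·(-0.75)+3/2·(-3.75)+1/4·2.25=-6; next y=4/5·(-2.25)+1/4·(-6)=-3.3
n=2: y=-3.3, sp=-3, e=sp−y=0.3; I=-3.45, D=e−e_prev=1.05; u=5/4·0.3+3/2·(-3.45)+1/4·1.05=-4.5375; next y=4/5·(-3.3)+1/4·(-4.5375)=-3.774375
n=3: y=-3.774375, sp=-3, e=sp−y=0.774375; I=-2.675625, D=e−e_prev=0.474375; u=5/4·0.774375+3/2·(-2.675625)+1/4·0.474375=-2.926875; next y=4/5·(-3.774375)+1/4·(-2.926875)≈-3.751219
n=4: y≈-3.751219, sp=-3, e=sp−y≈0.751219; I≈-1.924406, D=e−e_prev≈-0.023156; u=5/4·0.751219+3/2·(-1.924406)+1/4·(-0.023156)≈-1.953375; next y=4/5·(-3.751219)+1/4·(-1.953375)≈-3.489319
n=5: y≈-3.489319, sp=-3, e=sp−y≈0.489319; I≈-1.435088, D=e−e_prev≈-0.2619; u=5/4·0.489319+3/2·(-1.435088)+1/4·(-0.2619)≈-1.606458; next y=4/5·(-3.489319)+1/4·(-1.606458)≈-3.193069
n=6: y≈-3.193069, sp=-3, e=sp−y≈0.193069; I≈-1.242018, D=e−e_prev≈-0.296249; u=5/4·0.193069+3/2·(-1.242018)+1/4·(-0.296249)≈-1.695753; next y=4/5·(-3.193069)+1/4·(-1.695753)≈-2.978394
n=7: y≈-2.978394, sp=-3, e=sp−y≈-0.021606; I≈-1.263624, D=e−e_prev≈-0.214676; u=5/4·(-0.021606)+3/2·(-1.263624)+1/4·(-0.214676)≈-1.976113; next y=4/5·(-2.978394)+1/4·(-1.976113)≈-2.876743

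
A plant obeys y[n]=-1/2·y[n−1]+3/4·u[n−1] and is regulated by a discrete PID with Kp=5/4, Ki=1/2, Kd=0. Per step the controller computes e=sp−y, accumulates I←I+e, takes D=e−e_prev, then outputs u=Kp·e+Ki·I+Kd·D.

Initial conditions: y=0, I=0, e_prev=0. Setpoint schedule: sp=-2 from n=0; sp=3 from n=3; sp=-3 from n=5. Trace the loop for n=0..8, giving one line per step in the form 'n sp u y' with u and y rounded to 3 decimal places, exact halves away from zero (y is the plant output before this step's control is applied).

(exact arithmetic carried between steps; '≈' marks a value shown rounded to 6 d.p. or computed from one; I and e_prev carry over from the previous line; the table rounds u and y to 3 d.p., halves away from zero)
n=0: y=0, sp=-2, e=sp−y=-2; I=-2, D=e−e_prev=-2; u=5/4·(-2)+1/2·(-2)+0·(-2)=-3.5; next y=-1/2·0+3/4·(-3.5)=-2.625
n=1: y=-2.625, sp=-2, e=sp−y=0.625; I=-1.375, D=e−e_prev=2.625; u=5/4·0.625+1/2·(-1.375)+0·2.625=0.09375; next y=-1/2·(-2.625)+3/4·0.09375≈1.382813
n=2: y≈1.382813, sp=-2, e=sp−y≈-3.382813; I≈-4.757813, D=e−e_prev≈-4.007813; u=5/4·(-3.382813)+1/2·(-4.757813)+0·(-4.007813)≈-6.607422; next y=-1/2·1.382813+3/4·(-6.607422)≈-5.646973
n=3: y≈-5.646973, sp=3, e=sp−y≈8.646973; I≈3.889160, D=e−e_prev≈12.029785; u=5/4·8.646973+1/2·3.889160+0·12.029785≈12.753296; next y=-1/2·(-5.646973)+3/4·12.753296≈12.388458
n=4: y≈12.388458, sp=3, e=sp−y≈-9.388458; I≈-5.499298, D=e−e_prev≈-18.035431; u=5/4·(-9.388458)+1/2·(-5.499298)+0·(-18.035431)≈-14.485222; next y=-1/2·12.388458+3/4·(-14.485222)≈-17.058146
n=5: y≈-17.058146, sp=-3, e=sp−y≈14.058146; I≈8.558847, D=e−e_prev≈23.446604; u=5/4·14.058146+1/2·8.558847+0·23.446604≈21.852106; next y=-1/2·(-17.058146)+3/4·21.852106≈24.918152
n=6: y≈24.918152, sp=-3, e=sp−y≈-27.918152; I≈-19.359305, D=e−e_prev≈-41.976297; u=5/4·(-27.918152)+1/2·(-19.359305)+0·(-41.976297)≈-44.577342; next y=-1/2·24.918152+3/4·(-44.577342)≈-45.892083
n=7: y≈-45.892083, sp=-3, e=sp−y≈42.892083; I≈23.532778, D=e−e_prev≈70.810235; u=5/4·42.892083+1/2·23.532778+0·70.810235≈65.381492; next y=-1/2·(-45.892083)+3/4·65.381492≈71.982161
n=8: y≈71.982161, sp=-3, e=sp−y≈-74.982161; I≈-51.449383, D=e−e_prev≈-117.874243; u=5/4·(-74.982161)+1/2·(-51.449383)+0·(-117.874243)≈-119.452392; next y=-1/2·71.982161+3/4·(-119.452392)≈-125.580374

0 -2 -3.500 0.000
1 -2 0.094 -2.625
2 -2 -6.607 1.383
3 3 12.753 -5.647
4 3 -14.485 12.388
5 -3 21.852 -17.058
6 -3 -44.577 24.918
7 -3 65.381 -45.892
8 -3 -119.452 71.982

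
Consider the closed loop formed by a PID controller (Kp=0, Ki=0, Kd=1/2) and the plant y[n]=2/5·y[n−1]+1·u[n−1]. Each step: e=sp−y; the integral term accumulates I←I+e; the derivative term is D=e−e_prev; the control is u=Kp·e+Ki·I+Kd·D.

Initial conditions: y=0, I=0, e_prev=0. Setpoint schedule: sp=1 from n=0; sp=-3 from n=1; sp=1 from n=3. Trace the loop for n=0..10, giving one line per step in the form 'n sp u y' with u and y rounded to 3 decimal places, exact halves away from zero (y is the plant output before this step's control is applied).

0 1 0.500 0.000
1 -3 -2.250 0.500
2 -3 1.275 -2.050
3 1 0.748 0.455
4 1 -0.237 0.930
5 1 0.397 0.135
6 1 -0.158 0.451
7 1 0.215 0.022
8 1 -0.101 0.223
9 1 0.117 -0.011
10 1 -0.062 0.113

(exact arithmetic carried between steps; '≈' marks a value shown rounded to 6 d.p. or computed from one; I and e_prev carry over from the previous line; the table rounds u and y to 3 d.p., halves away from zero)
n=0: y=0, sp=1, e=sp−y=1; I=1, D=e−e_prev=1; u=0·1+0·1+1/2·1=0.5; next y=2/5·0+1·0.5=0.5
n=1: y=0.5, sp=-3, e=sp−y=-3.5; I=-2.5, D=e−e_prev=-4.5; u=0·(-3.5)+0·(-2.5)+1/2·(-4.5)=-2.25; next y=2/5·0.5+1·(-2.25)=-2.05
n=2: y=-2.05, sp=-3, e=sp−y=-0.95; I=-3.45, D=e−e_prev=2.55; u=0·(-0.95)+0·(-3.45)+1/2·2.55=1.275; next y=2/5·(-2.05)+1·1.275=0.455
n=3: y=0.455, sp=1, e=sp−y=0.545; I=-2.905, D=e−e_prev=1.495; u=0·0.545+0·(-2.905)+1/2·1.495=0.7475; next y=2/5·0.455+1·0.7475=0.9295
n=4: y=0.9295, sp=1, e=sp−y=0.0705; I=-2.8345, D=e−e_prev=-0.4745; u=0·0.0705+0·(-2.8345)+1/2·(-0.4745)=-0.23725; next y=2/5·0.9295+1·(-0.23725)=0.13455
n=5: y=0.13455, sp=1, e=sp−y=0.86545; I=-1.96905, D=e−e_prev=0.79495; u=0·0.86545+0·(-1.96905)+1/2·0.79495=0.397475; next y=2/5·0.13455+1·0.397475=0.451295
n=6: y=0.451295, sp=1, e=sp−y=0.548705; I=-1.420345, D=e−e_prev=-0.316745; u=0·0.548705+0·(-1.420345)+1/2·(-0.316745)≈-0.158373; next y=2/5·0.451295+1·(-0.158373)≈0.022146
n=7: y≈0.022146, sp=1, e=sp−y≈0.977855; I≈-0.442491, D=e−e_prev≈0.429150; u=0·0.977855+0·(-0.442491)+1/2·0.429150≈0.214575; next y=2/5·0.022146+1·0.214575≈0.223433
n=8: y≈0.223433, sp=1, e=sp−y≈0.776567; I≈0.334077, D=e−e_prev≈-0.201287; u=0·0.776567+0·0.334077+1/2·(-0.201287)≈-0.100644; next y=2/5·0.223433+1·(-0.100644)≈-0.011271
n=9: y≈-0.011271, sp=1, e=sp−y≈1.011271; I≈1.345347, D=e−e_prev≈0.234703; u=0·1.011271+0·1.345347+1/2·0.234703≈0.117352; next y=2/5·(-0.011271)+1·0.117352≈0.112844
n=10: y≈0.112844, sp=1, e=sp−y≈0.887156; I≈2.232504, D=e−e_prev≈-0.124114; u=0·0.887156+0·2.232504+1/2·(-0.124114)≈-0.062057; next y=2/5·0.112844+1·(-0.062057)≈-0.016920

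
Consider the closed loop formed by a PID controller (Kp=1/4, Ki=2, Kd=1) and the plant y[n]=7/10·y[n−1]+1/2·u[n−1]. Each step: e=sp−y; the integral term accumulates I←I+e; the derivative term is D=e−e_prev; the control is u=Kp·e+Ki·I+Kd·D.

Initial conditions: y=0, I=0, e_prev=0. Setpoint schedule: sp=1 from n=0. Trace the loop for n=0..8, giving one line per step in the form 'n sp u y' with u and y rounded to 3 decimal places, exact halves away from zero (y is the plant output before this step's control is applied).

0 1 3.250 0.000
1 1 -1.031 1.625
2 1 2.604 0.622
3 1 -1.268 1.737
4 1 2.127 0.582
5 1 -1.081 1.471
6 1 2.057 0.489
7 1 -0.769 1.371
8 1 1.957 0.575

(exact arithmetic carried between steps; '≈' marks a value shown rounded to 6 d.p. or computed from one; I and e_prev carry over from the previous line; the table rounds u and y to 3 d.p., halves away from zero)
n=0: y=0, sp=1, e=sp−y=1; I=1, D=e−e_prev=1; u=1/4·1+2·1+1·1=3.25; next y=7/10·0+1/2·3.25=1.625
n=1: y=1.625, sp=1, e=sp−y=-0.625; I=0.375, D=e−e_prev=-1.625; u=1/4·(-0.625)+2·0.375+1·(-1.625)=-1.03125; next y=7/10·1.625+1/2·(-1.03125)=0.621875
n=2: y=0.621875, sp=1, e=sp−y=0.378125; I=0.753125, D=e−e_prev=1.003125; u=1/4·0.378125+2·0.753125+1·1.003125≈2.603906; next y=7/10·0.621875+1/2·2.603906≈1.737266
n=3: y≈1.737266, sp=1, e=sp−y≈-0.737266; I≈0.015859, D=e−e_prev≈-1.115391; u=1/4·(-0.737266)+2·0.015859+1·(-1.115391)≈-1.267988; next y=7/10·1.737266+1/2·(-1.267988)≈0.582092
n=4: y≈0.582092, sp=1, e=sp−y≈0.417908; I≈0.433768, D=e−e_prev≈1.155174; u=1/4·0.417908+2·0.433768+1·1.155174≈2.127186; next y=7/10·0.582092+1/2·2.127186≈1.471057
n=5: y≈1.471057, sp=1, e=sp−y≈-0.471057; I≈-0.037290, D=e−e_prev≈-0.888965; u=1/4·(-0.471057)+2·(-0.037290)+1·(-0.888965)≈-1.081309; next y=7/10·1.471057+1/2·(-1.081309)≈0.489085
n=6: y≈0.489085, sp=1, e=sp−y≈0.510915; I≈0.473625, D=e−e_prev≈0.981972; u=1/4·0.510915+2·0.473625+1·0.981972≈2.056950; next y=7/10·0.489085+1/2·2.056950≈1.370835
n=7: y≈1.370835, sp=1, e=sp−y≈-0.370835; I≈0.102790, D=e−e_prev≈-0.881749; u=1/4·(-0.370835)+2·0.102790+1·(-0.881749)≈-0.768878; next y=7/10·1.370835+1/2·(-0.768878)≈0.575145
n=8: y≈0.575145, sp=1, e=sp−y≈0.424855; I≈0.527645, D=e−e_prev≈0.795690; u=1/4·0.424855+2·0.527645+1·0.795690≈1.957192; next y=7/10·0.575145+1/2·1.957192≈1.381198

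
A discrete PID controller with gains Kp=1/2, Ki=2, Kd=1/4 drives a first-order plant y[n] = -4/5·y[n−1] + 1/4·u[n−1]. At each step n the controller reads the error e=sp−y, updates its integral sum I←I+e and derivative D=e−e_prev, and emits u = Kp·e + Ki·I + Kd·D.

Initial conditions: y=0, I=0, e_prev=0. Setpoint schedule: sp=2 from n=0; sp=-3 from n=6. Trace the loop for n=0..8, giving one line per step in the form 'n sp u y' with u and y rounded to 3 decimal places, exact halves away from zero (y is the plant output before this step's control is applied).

0 2 5.500 0.000
1 2 5.219 1.375
2 2 10.031 0.205
3 2 7.446 2.344
4 2 13.776 -0.014
5 2 7.675 3.455
6 -3 3.708 -0.845
7 -3 -7.160 1.603
8 -3 -2.896 -3.072

(exact arithmetic carried between steps; '≈' marks a value shown rounded to 6 d.p. or computed from one; I and e_prev carry over from the previous line; the table rounds u and y to 3 d.p., halves away from zero)
n=0: y=0, sp=2, e=sp−y=2; I=2, D=e−e_prev=2; u=1/2·2+2·2+1/4·2=5.5; next y=-4/5·0+1/4·5.5=1.375
n=1: y=1.375, sp=2, e=sp−y=0.625; I=2.625, D=e−e_prev=-1.375; u=1/2·0.625+2·2.625+1/4·(-1.375)=5.21875; next y=-4/5·1.375+1/4·5.21875≈0.204688
n=2: y≈0.204688, sp=2, e=sp−y≈1.795313; I≈4.420313, D=e−e_prev≈1.170313; u=1/2·1.795313+2·4.420313+1/4·1.170313≈10.030859; next y=-4/5·0.204688+1/4·10.030859≈2.343965
n=3: y≈2.343965, sp=2, e=sp−y≈-0.343965; I≈4.076348, D=e−e_prev≈-2.139277; u=1/2·(-0.343965)+2·4.076348+1/4·(-2.139277)≈7.445894; next y=-4/5·2.343965+1/4·7.445894≈-0.013698
n=4: y≈-0.013698, sp=2, e=sp−y≈2.013698; I≈6.090046, D=e−e_prev≈2.357663; u=1/2·2.013698+2·6.090046+1/4·2.357663≈13.776357; next y=-4/5·(-0.013698)+1/4·13.776357≈3.455048
n=5: y≈3.455048, sp=2, e=sp−y≈-1.455048; I≈4.634998, D=e−e_prev≈-3.468747; u=1/2·(-1.455048)+2·4.634998+1/4·(-3.468747)≈7.675285; next y=-4/5·3.455048+1/4·7.675285≈-0.845217
n=6: y≈-0.845217, sp=-3, e=sp−y≈-2.154783; I≈2.480215, D=e−e_prev≈-0.699735; u=1/2·(-2.154783)+2·2.480215+1/4·(-0.699735)≈3.708105; next y=-4/5·(-0.845217)+1/4·3.708105≈1.603200
n=7: y≈1.603200, sp=-3, e=sp−y≈-4.603200; I≈-2.122985, D=e−e_prev≈-2.448417; u=1/2·(-4.603200)+2·(-2.122985)+1/4·(-2.448417)≈-7.159674; next y=-4/5·1.603200+1/4·(-7.159674)≈-3.072479
n=8: y≈-3.072479, sp=-3, e=sp−y≈0.072479; I≈-2.050506, D=e−e_prev≈4.675679; u=1/2·0.072479+2·(-2.050506)+1/4·4.675679≈-2.895854; next y=-4/5·(-3.072479)+1/4·(-2.895854)≈1.734019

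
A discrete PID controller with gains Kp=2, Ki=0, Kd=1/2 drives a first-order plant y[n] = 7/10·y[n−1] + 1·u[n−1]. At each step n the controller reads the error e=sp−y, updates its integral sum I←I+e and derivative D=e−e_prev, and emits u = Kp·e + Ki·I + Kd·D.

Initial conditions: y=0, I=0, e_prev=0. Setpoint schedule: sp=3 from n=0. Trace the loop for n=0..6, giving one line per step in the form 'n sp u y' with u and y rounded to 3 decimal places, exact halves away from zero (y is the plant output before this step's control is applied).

(exact arithmetic carried between steps; '≈' marks a value shown rounded to 6 d.p. or computed from one; I and e_prev carry over from the previous line; the table rounds u and y to 3 d.p., halves away from zero)
n=0: y=0, sp=3, e=sp−y=3; I=3, D=e−e_prev=3; u=2·3+0·3+1/2·3=7.5; next y=7/10·0+1·7.5=7.5
n=1: y=7.5, sp=3, e=sp−y=-4.5; I=-1.5, D=e−e_prev=-7.5; u=2·(-4.5)+0·(-1.5)+1/2·(-7.5)=-12.75; next y=7/10·7.5+1·(-12.75)=-7.5
n=2: y=-7.5, sp=3, e=sp−y=10.5; I=9, D=e−e_prev=15; u=2·10.5+0·9+1/2·15=28.5; next y=7/10·(-7.5)+1·28.5=23.25
n=3: y=23.25, sp=3, e=sp−y=-20.25; I=-11.25, D=e−e_prev=-30.75; u=2·(-20.25)+0·(-11.25)+1/2·(-30.75)=-55.875; next y=7/10·23.25+1·(-55.875)=-39.6
n=4: y=-39.6, sp=3, e=sp−y=42.6; I=31.35, D=e−e_prev=62.85; u=2·42.6+0·31.35+1/2·62.85=116.625; next y=7/10·(-39.6)+1·116.625=88.905
n=5: y=88.905, sp=3, e=sp−y=-85.905; I=-54.555, D=e−e_prev=-128.505; u=2·(-85.905)+0·(-54.555)+1/2·(-128.505)=-236.0625; next y=7/10·88.905+1·(-236.0625)=-173.829
n=6: y=-173.829, sp=3, e=sp−y=176.829; I=122.274, D=e−e_prev=262.734; u=2·176.829+0·122.274+1/2·262.734=485.025; next y=7/10·(-173.829)+1·485.025=363.3447

0 3 7.500 0.000
1 3 -12.750 7.500
2 3 28.500 -7.500
3 3 -55.875 23.250
4 3 116.625 -39.600
5 3 -236.063 88.905
6 3 485.025 -173.829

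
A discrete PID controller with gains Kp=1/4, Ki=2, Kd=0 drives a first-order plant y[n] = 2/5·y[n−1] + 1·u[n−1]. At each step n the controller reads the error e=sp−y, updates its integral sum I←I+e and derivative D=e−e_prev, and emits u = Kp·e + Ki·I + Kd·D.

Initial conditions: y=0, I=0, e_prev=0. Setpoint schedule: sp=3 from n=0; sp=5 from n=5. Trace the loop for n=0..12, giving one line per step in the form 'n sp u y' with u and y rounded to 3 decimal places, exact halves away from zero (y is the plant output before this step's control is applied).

(exact arithmetic carried between steps; '≈' marks a value shown rounded to 6 d.p. or computed from one; I and e_prev carry over from the previous line; the table rounds u and y to 3 d.p., halves away from zero)
n=0: y=0, sp=3, e=sp−y=3; I=3, D=e−e_prev=3; u=1/4·3+2·3+0·3=6.75; next y=2/5·0+1·6.75=6.75
n=1: y=6.75, sp=3, e=sp−y=-3.75; I=-0.75, D=e−e_prev=-6.75; u=1/4·(-3.75)+2·(-0.75)+0·(-6.75)=-2.4375; next y=2/5·6.75+1·(-2.4375)=0.2625
n=2: y=0.2625, sp=3, e=sp−y=2.7375; I=1.9875, D=e−e_prev=6.4875; u=1/4·2.7375+2·1.9875+0·6.4875=4.659375; next y=2/5·0.2625+1·4.659375=4.764375
n=3: y=4.764375, sp=3, e=sp−y=-1.764375; I=0.223125, D=e−e_prev=-4.501875; u=1/4·(-1.764375)+2·0.223125+0·(-4.501875)≈0.005156; next y=2/5·4.764375+1·0.005156≈1.910906
n=4: y≈1.910906, sp=3, e=sp−y≈1.089094; I≈1.312219, D=e−e_prev≈2.853469; u=1/4·1.089094+2·1.312219+0·2.853469≈2.896711; next y=2/5·1.910906+1·2.896711≈3.661073
n=5: y≈3.661073, sp=5, e=sp−y≈1.338927; I≈2.651145, D=e−e_prev≈0.249833; u=1/4·1.338927+2·2.651145+0·0.249833≈5.637022; next y=2/5·3.661073+1·5.637022≈7.101452
n=6: y≈7.101452, sp=5, e=sp−y≈-2.101452; I≈0.549694, D=e−e_prev≈-3.440378; u=1/4·(-2.101452)+2·0.549694+0·(-3.440378)≈0.574024; next y=2/5·7.101452+1·0.574024≈3.414605
n=7: y≈3.414605, sp=5, e=sp−y≈1.585395; I≈2.135089, D=e−e_prev≈3.686847; u=1/4·1.585395+2·2.135089+0·3.686847≈4.666526; next y=2/5·3.414605+1·4.666526≈6.032368
n=8: y≈6.032368, sp=5, e=sp−y≈-1.032368; I≈1.102721, D=e−e_prev≈-2.617763; u=1/4·(-1.032368)+2·1.102721+0·(-2.617763)≈1.947349; next y=2/5·6.032368+1·1.947349≈4.360296
n=9: y≈4.360296, sp=5, e=sp−y≈0.639704; I≈1.742424, D=e−e_prev≈1.672071; u=1/4·0.639704+2·1.742424+0·1.672071≈3.644774; next y=2/5·4.360296+1·3.644774≈5.388893
n=10: y≈5.388893, sp=5, e=sp−y≈-0.388893; I≈1.353531, D=e−e_prev≈-1.028596; u=1/4·(-0.388893)+2·1.353531+0·(-1.028596)≈2.609840; next y=2/5·5.388893+1·2.609840≈4.765397
n=11: y≈4.765397, sp=5, e=sp−y≈0.234603; I≈1.588135, D=e−e_prev≈0.623496; u=1/4·0.234603+2·1.588135+0·0.623496≈3.234920; next y=2/5·4.765397+1·3.234920≈5.141079
n=12: y≈5.141079, sp=5, e=sp−y≈-0.141079; I≈1.447056, D=e−e_prev≈-0.375682; u=1/4·(-0.141079)+2·1.447056+0·(-0.375682)≈2.858842; next y=2/5·5.141079+1·2.858842≈4.915273

0 3 6.750 0.000
1 3 -2.438 6.750
2 3 4.659 0.263
3 3 0.005 4.764
4 3 2.897 1.911
5 5 5.637 3.661
6 5 0.574 7.101
7 5 4.667 3.415
8 5 1.947 6.032
9 5 3.645 4.360
10 5 2.610 5.389
11 5 3.235 4.765
12 5 2.859 5.141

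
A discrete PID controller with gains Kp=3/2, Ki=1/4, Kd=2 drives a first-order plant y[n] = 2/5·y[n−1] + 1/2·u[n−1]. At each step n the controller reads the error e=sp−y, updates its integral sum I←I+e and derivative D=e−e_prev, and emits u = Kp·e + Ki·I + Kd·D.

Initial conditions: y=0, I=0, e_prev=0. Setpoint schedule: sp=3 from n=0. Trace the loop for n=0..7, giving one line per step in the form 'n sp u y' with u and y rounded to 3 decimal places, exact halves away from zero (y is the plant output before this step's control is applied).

(exact arithmetic carried between steps; '≈' marks a value shown rounded to 6 d.p. or computed from one; I and e_prev carry over from the previous line; the table rounds u and y to 3 d.p., halves away from zero)
n=0: y=0, sp=3, e=sp−y=3; I=3, D=e−e_prev=3; u=3/2·3+1/4·3+2·3=11.25; next y=2/5·0+1/2·11.25=5.625
n=1: y=5.625, sp=3, e=sp−y=-2.625; I=0.375, D=e−e_prev=-5.625; u=3/2·(-2.625)+1/4·0.375+2·(-5.625)=-15.09375; next y=2/5·5.625+1/2·(-15.09375)=-5.296875
n=2: y=-5.296875, sp=3, e=sp−y=8.296875; I=8.671875, D=e−e_prev=10.921875; u=3/2·8.296875+1/4·8.671875+2·10.921875≈36.457031; next y=2/5·(-5.296875)+1/2·36.457031≈16.109766
n=3: y≈16.109766, sp=3, e=sp−y≈-13.109766; I≈-4.437891, D=e−e_prev≈-21.406641; u=3/2·(-13.109766)+1/4·(-4.437891)+2·(-21.406641)≈-63.587402; next y=2/5·16.109766+1/2·(-63.587402)≈-25.349795
n=4: y≈-25.349795, sp=3, e=sp−y≈28.349795; I≈23.911904, D=e−e_prev≈41.459561; u=3/2·28.349795+1/4·23.911904+2·41.459561≈131.421790; next y=2/5·(-25.349795)+1/2·131.421790≈55.570977
n=5: y≈55.570977, sp=3, e=sp−y≈-52.570977; I≈-28.659073, D=e−e_prev≈-80.920772; u=3/2·(-52.570977)+1/4·(-28.659073)+2·(-80.920772)≈-247.862777; next y=2/5·55.570977+1/2·(-247.862777)≈-101.702998
n=6: y≈-101.702998, sp=3, e=sp−y≈104.702998; I≈76.043925, D=e−e_prev≈157.273974; u=3/2·104.702998+1/4·76.043925+2·157.273974≈490.613427; next y=2/5·(-101.702998)+1/2·490.613427≈204.625514
n=7: y≈204.625514, sp=3, e=sp−y≈-201.625514; I≈-125.581589, D=e−e_prev≈-306.328512; u=3/2·(-201.625514)+1/4·(-125.581589)+2·(-306.328512)≈-946.490693; next y=2/5·204.625514+1/2·(-946.490693)≈-391.395141

0 3 11.250 0.000
1 3 -15.094 5.625
2 3 36.457 -5.297
3 3 -63.587 16.110
4 3 131.422 -25.350
5 3 -247.863 55.571
6 3 490.613 -101.703
7 3 -946.491 204.626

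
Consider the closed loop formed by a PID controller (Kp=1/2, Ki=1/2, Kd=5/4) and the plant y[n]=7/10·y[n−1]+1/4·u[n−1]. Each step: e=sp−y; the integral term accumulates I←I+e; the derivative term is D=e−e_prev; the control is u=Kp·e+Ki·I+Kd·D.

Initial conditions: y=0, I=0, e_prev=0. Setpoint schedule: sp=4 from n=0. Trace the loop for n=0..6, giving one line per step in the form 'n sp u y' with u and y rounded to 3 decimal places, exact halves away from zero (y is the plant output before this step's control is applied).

(exact arithmetic carried between steps; '≈' marks a value shown rounded to 6 d.p. or computed from one; I and e_prev carry over from the previous line; the table rounds u and y to 3 d.p., halves away from zero)
n=0: y=0, sp=4, e=sp−y=4; I=4, D=e−e_prev=4; u=1/2·4+1/2·4+5/4·4=9; next y=7/10·0+1/4·9=2.25
n=1: y=2.25, sp=4, e=sp−y=1.75; I=5.75, D=e−e_prev=-2.25; u=1/2·1.75+1/2·5.75+5/4·(-2.25)=0.9375; next y=7/10·2.25+1/4·0.9375=1.809375
n=2: y=1.809375, sp=4, e=sp−y=2.190625; I=7.940625, D=e−e_prev=0.440625; u=1/2·2.190625+1/2·7.940625+5/4·0.440625≈5.616406; next y=7/10·1.809375+1/4·5.616406≈2.670664
n=3: y≈2.670664, sp=4, e=sp−y≈1.329336; I≈9.269961, D=e−e_prev≈-0.861289; u=1/2·1.329336+1/2·9.269961+5/4·(-0.861289)≈4.223037; next y=7/10·2.670664+1/4·4.223037≈2.925224
n=4: y≈2.925224, sp=4, e=sp−y≈1.074776; I≈10.344737, D=e−e_prev≈-0.254560; u=1/2·1.074776+1/2·10.344737+5/4·(-0.254560)≈5.391556; next y=7/10·2.925224+1/4·5.391556≈3.395546
n=5: y≈3.395546, sp=4, e=sp−y≈0.604454; I≈10.949191, D=e−e_prev≈-0.470322; u=1/2·0.604454+1/2·10.949191+5/4·(-0.470322)≈5.188920; next y=7/10·3.395546+1/4·5.188920≈3.674112
n=6: y≈3.674112, sp=4, e=sp−y≈0.325888; I≈11.275079, D=e−e_prev≈-0.278566; u=1/2·0.325888+1/2·11.275079+5/4·(-0.278566)≈5.452275; next y=7/10·3.674112+1/4·5.452275≈3.934947

0 4 9.000 0.000
1 4 0.938 2.250
2 4 5.616 1.809
3 4 4.223 2.671
4 4 5.392 2.925
5 4 5.189 3.396
6 4 5.452 3.674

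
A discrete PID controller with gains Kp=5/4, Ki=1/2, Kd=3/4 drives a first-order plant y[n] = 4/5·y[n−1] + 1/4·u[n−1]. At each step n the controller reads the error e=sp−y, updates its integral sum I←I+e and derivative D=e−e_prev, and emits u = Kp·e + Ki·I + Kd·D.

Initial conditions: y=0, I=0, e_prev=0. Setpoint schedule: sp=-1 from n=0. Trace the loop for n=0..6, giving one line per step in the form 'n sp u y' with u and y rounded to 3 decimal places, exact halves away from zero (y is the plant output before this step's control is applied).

(exact arithmetic carried between steps; '≈' marks a value shown rounded to 6 d.p. or computed from one; I and e_prev carry over from the previous line; the table rounds u and y to 3 d.p., halves away from zero)
n=0: y=0, sp=-1, e=sp−y=-1; I=-1, D=e−e_prev=-1; u=5/4·(-1)+1/2·(-1)+3/4·(-1)=-2.5; next y=4/5·0+1/4·(-2.5)=-0.625
n=1: y=-0.625, sp=-1, e=sp−y=-0.375; I=-1.375, D=e−e_prev=0.625; u=5/4·(-0.375)+1/2·(-1.375)+3/4·0.625=-0.6875; next y=4/5·(-0.625)+1/4·(-0.6875)=-0.671875
n=2: y=-0.671875, sp=-1, e=sp−y=-0.328125; I=-1.703125, D=e−e_prev=0.046875; u=5/4·(-0.328125)+1/2·(-1.703125)+3/4·0.046875≈-1.226563; next y=4/5·(-0.671875)+1/4·(-1.226563)≈-0.844141
n=3: y≈-0.844141, sp=-1, e=sp−y≈-0.155859; I≈-1.858984, D=e−e_prev≈0.172266; u=5/4·(-0.155859)+1/2·(-1.858984)+3/4·0.172266≈-0.995117; next y=4/5·(-0.844141)+1/4·(-0.995117)≈-0.924092
n=4: y≈-0.924092, sp=-1, e=sp−y≈-0.075908; I≈-1.934893, D=e−e_prev≈0.079951; u=5/4·(-0.075908)+1/2·(-1.934893)+3/4·0.079951≈-1.002368; next y=4/5·(-0.924092)+1/4·(-1.002368)≈-0.989865
n=5: y≈-0.989865, sp=-1, e=sp−y≈-0.010135; I≈-1.945027, D=e−e_prev≈0.065774; u=5/4·(-0.010135)+1/2·(-1.945027)+3/4·0.065774≈-0.935851; next y=4/5·(-0.989865)+1/4·(-0.935851)≈-1.025855
n=6: y≈-1.025855, sp=-1, e=sp−y≈0.025855; I≈-1.919172, D=e−e_prev≈0.035990; u=5/4·0.025855+1/2·(-1.919172)+3/4·0.035990≈-0.900275; next y=4/5·(-1.025855)+1/4·(-0.900275)≈-1.045753

0 -1 -2.500 0.000
1 -1 -0.688 -0.625
2 -1 -1.227 -0.672
3 -1 -0.995 -0.844
4 -1 -1.002 -0.924
5 -1 -0.936 -0.990
6 -1 -0.900 -1.026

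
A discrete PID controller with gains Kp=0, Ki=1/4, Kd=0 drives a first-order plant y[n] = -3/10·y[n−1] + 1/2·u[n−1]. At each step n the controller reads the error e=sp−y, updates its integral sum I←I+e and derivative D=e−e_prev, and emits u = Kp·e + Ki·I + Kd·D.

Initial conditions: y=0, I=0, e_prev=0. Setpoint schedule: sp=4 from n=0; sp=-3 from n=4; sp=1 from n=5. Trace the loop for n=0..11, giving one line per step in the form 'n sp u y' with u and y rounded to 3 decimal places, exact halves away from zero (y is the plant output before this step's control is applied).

(exact arithmetic carried between steps; '≈' marks a value shown rounded to 6 d.p. or computed from one; I and e_prev carry over from the previous line; the table rounds u and y to 3 d.p., halves away from zero)
n=0: y=0, sp=4, e=sp−y=4; I=4, D=e−e_prev=4; u=0·4+1/4·4+0·4=1; next y=-3/10·0+1/2·1=0.5
n=1: y=0.5, sp=4, e=sp−y=3.5; I=7.5, D=e−e_prev=-0.5; u=0·3.5+1/4·7.5+0·(-0.5)=1.875; next y=-3/10·0.5+1/2·1.875=0.7875
n=2: y=0.7875, sp=4, e=sp−y=3.2125; I=10.7125, D=e−e_prev=-0.2875; u=0·3.2125+1/4·10.7125+0·(-0.2875)=2.678125; next y=-3/10·0.7875+1/2·2.678125≈1.102813
n=3: y≈1.102813, sp=4, e=sp−y≈2.897188; I≈13.609688, D=e−e_prev≈-0.315313; u=0·2.897188+1/4·13.609688+0·(-0.315313)≈3.402422; next y=-3/10·1.102813+1/2·3.402422≈1.370367
n=4: y≈1.370367, sp=-3, e=sp−y≈-4.370367; I≈9.239320, D=e−e_prev≈-7.267555; u=0·(-4.370367)+1/4·9.239320+0·(-7.267555)≈2.309830; next y=-3/10·1.370367+1/2·2.309830≈0.743805
n=5: y≈0.743805, sp=1, e=sp−y≈0.256195; I≈9.495515, D=e−e_prev≈4.626562; u=0·0.256195+1/4·9.495515+0·4.626562≈2.373879; next y=-3/10·0.743805+1/2·2.373879≈0.963798
n=6: y≈0.963798, sp=1, e=sp−y≈0.036202; I≈9.531717, D=e−e_prev≈-0.219993; u=0·0.036202+1/4·9.531717+0·(-0.219993)≈2.382929; next y=-3/10·0.963798+1/2·2.382929≈0.902325
n=7: y≈0.902325, sp=1, e=sp−y≈0.097675; I≈9.629392, D=e−e_prev≈0.061473; u=0·0.097675+1/4·9.629392+0·0.061473≈2.407348; next y=-3/10·0.902325+1/2·2.407348≈0.932976
n=8: y≈0.932976, sp=1, e=sp−y≈0.067024; I≈9.696416, D=e−e_prev≈-0.030651; u=0·0.067024+1/4·9.696416+0·(-0.030651)≈2.424104; next y=-3/10·0.932976+1/2·2.424104≈0.932159
n=9: y≈0.932159, sp=1, e=sp−y≈0.067841; I≈9.764257, D=e−e_prev≈0.000817; u=0·0.067841+1/4·9.764257+0·0.000817≈2.441064; next y=-3/10·0.932159+1/2·2.441064≈0.940884
n=10: y≈0.940884, sp=1, e=sp−y≈0.059116; I≈9.823372, D=e−e_prev≈-0.008725; u=0·0.059116+1/4·9.823372+0·(-0.008725)≈2.455843; next y=-3/10·0.940884+1/2·2.455843≈0.945656
n=11: y≈0.945656, sp=1, e=sp−y≈0.054344; I≈9.877716, D=e−e_prev≈-0.004772; u=0·0.054344+1/4·9.877716+0·(-0.004772)≈2.469429; next y=-3/10·0.945656+1/2·2.469429≈0.951018

0 4 1.000 0.000
1 4 1.875 0.500
2 4 2.678 0.788
3 4 3.402 1.103
4 -3 2.310 1.370
5 1 2.374 0.744
6 1 2.383 0.964
7 1 2.407 0.902
8 1 2.424 0.933
9 1 2.441 0.932
10 1 2.456 0.941
11 1 2.469 0.946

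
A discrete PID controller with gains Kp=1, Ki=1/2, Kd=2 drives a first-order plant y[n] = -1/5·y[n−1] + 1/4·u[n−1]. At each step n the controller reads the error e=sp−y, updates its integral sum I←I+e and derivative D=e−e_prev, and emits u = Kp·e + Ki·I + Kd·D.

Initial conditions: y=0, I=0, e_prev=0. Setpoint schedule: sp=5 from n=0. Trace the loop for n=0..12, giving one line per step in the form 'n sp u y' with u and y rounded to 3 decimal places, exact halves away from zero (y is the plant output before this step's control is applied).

(exact arithmetic carried between steps; '≈' marks a value shown rounded to 6 d.p. or computed from one; I and e_prev carry over from the previous line; the table rounds u and y to 3 d.p., halves away from zero)
n=0: y=0, sp=5, e=sp−y=5; I=5, D=e−e_prev=5; u=1·5+1/2·5+2·5=17.5; next y=-1/5·0+1/4·17.5=4.375
n=1: y=4.375, sp=5, e=sp−y=0.625; I=5.625, D=e−e_prev=-4.375; u=1·0.625+1/2·5.625+2·(-4.375)=-5.3125; next y=-1/5·4.375+1/4·(-5.3125)=-2.203125
n=2: y=-2.203125, sp=5, e=sp−y=7.203125; I=12.828125, D=e−e_prev=6.578125; u=1·7.203125+1/2·12.828125+2·6.578125≈26.773438; next y=-1/5·(-2.203125)+1/4·26.773438≈7.133984
n=3: y≈7.133984, sp=5, e=sp−y≈-2.133984; I≈10.694141, D=e−e_prev≈-9.337109; u=1·(-2.133984)+1/2·10.694141+2·(-9.337109)≈-15.461133; next y=-1/5·7.133984+1/4·(-15.461133)≈-5.292080
n=4: y≈-5.292080, sp=5, e=sp−y≈10.292080; I≈20.986221, D=e−e_prev≈12.426064; u=1·10.292080+1/2·20.986221+2·12.426064≈45.637319; next y=-1/5·(-5.292080)+1/4·45.637319≈12.467746
n=5: y≈12.467746, sp=5, e=sp−y≈-7.467746; I≈13.518475, D=e−e_prev≈-17.759826; u=1·(-7.467746)+1/2·13.518475+2·(-17.759826)≈-36.228160; next y=-1/5·12.467746+1/4·(-36.228160)≈-11.550589
n=6: y≈-11.550589, sp=5, e=sp−y≈16.550589; I≈30.069064, D=e−e_prev≈24.018335; u=1·16.550589+1/2·30.069064+2·24.018335≈79.621791; next y=-1/5·(-11.550589)+1/4·79.621791≈22.215566
n=7: y≈22.215566, sp=5, e=sp−y≈-17.215566; I≈12.853498, D=e−e_prev≈-33.766155; u=1·(-17.215566)+1/2·12.853498+2·(-33.766155)≈-78.321126; next y=-1/5·22.215566+1/4·(-78.321126)≈-24.023395
n=8: y≈-24.023395, sp=5, e=sp−y≈29.023395; I≈41.876893, D=e−e_prev≈46.238960; u=1·29.023395+1/2·41.876893+2·46.238960≈142.439762; next y=-1/5·(-24.023395)+1/4·142.439762≈40.414620
n=9: y≈40.414620, sp=5, e=sp−y≈-35.414620; I≈6.462274, D=e−e_prev≈-64.438014; u=1·(-35.414620)+1/2·6.462274+2·(-64.438014)≈-161.059511; next y=-1/5·40.414620+1/4·(-161.059511)≈-48.347802
n=10: y≈-48.347802, sp=5, e=sp−y≈53.347802; I≈59.810075, D=e−e_prev≈88.762421; u=1·53.347802+1/2·59.810075+2·88.762421≈260.777682; next y=-1/5·(-48.347802)+1/4·260.777682≈74.863981
n=11: y≈74.863981, sp=5, e=sp−y≈-69.863981; I≈-10.053905, D=e−e_prev≈-123.211783; u=1·(-69.863981)+1/2·(-10.053905)+2·(-123.211783)≈-321.314499; next y=-1/5·74.863981+1/4·(-321.314499)≈-95.301421
n=12: y≈-95.301421, sp=5, e=sp−y≈100.301421; I≈90.247515, D=e−e_prev≈170.165402; u=1·100.301421+1/2·90.247515+2·170.165402≈485.755982; next y=-1/5·(-95.301421)+1/4·485.755982≈140.499280

0 5 17.500 0.000
1 5 -5.313 4.375
2 5 26.773 -2.203
3 5 -15.461 7.134
4 5 45.637 -5.292
5 5 -36.228 12.468
6 5 79.622 -11.551
7 5 -78.321 22.216
8 5 142.440 -24.023
9 5 -161.060 40.415
10 5 260.778 -48.348
11 5 -321.314 74.864
12 5 485.756 -95.301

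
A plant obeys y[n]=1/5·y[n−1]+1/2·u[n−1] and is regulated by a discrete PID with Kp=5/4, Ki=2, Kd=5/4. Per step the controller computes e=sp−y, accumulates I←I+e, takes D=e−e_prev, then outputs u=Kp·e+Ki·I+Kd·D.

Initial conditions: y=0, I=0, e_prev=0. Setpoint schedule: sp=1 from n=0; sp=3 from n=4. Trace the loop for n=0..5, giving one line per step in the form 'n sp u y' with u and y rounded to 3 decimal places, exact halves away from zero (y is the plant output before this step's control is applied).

(exact arithmetic carried between steps; '≈' marks a value shown rounded to 6 d.p. or computed from one; I and e_prev carry over from the previous line; the table rounds u and y to 3 d.p., halves away from zero)
n=0: y=0, sp=1, e=sp−y=1; I=1, D=e−e_prev=1; u=5/4·1+2·1+5/4·1=4.5; next y=1/5·0+1/2·4.5=2.25
n=1: y=2.25, sp=1, e=sp−y=-1.25; I=-0.25, D=e−e_prev=-2.25; u=5/4·(-1.25)+2·(-0.25)+5/4·(-2.25)=-4.875; next y=1/5·2.25+1/2·(-4.875)=-1.9875
n=2: y=-1.9875, sp=1, e=sp−y=2.9875; I=2.7375, D=e−e_prev=4.2375; u=5/4·2.9875+2·2.7375+5/4·4.2375=14.50625; next y=1/5·(-1.9875)+1/2·14.50625=6.855625
n=3: y=6.855625, sp=1, e=sp−y=-5.855625; I=-3.118125, D=e−e_prev=-8.843125; u=5/4·(-5.855625)+2·(-3.118125)+5/4·(-8.843125)≈-24.609688; next y=1/5·6.855625+1/2·(-24.609688)≈-10.933719
n=4: y≈-10.933719, sp=3, e=sp−y≈13.933719; I≈10.815594, D=e−e_prev≈19.789344; u=5/4·13.933719+2·10.815594+5/4·19.789344≈63.785016; next y=1/5·(-10.933719)+1/2·63.785016≈29.705764
n=5: y≈29.705764, sp=3, e=sp−y≈-26.705764; I≈-15.890170, D=e−e_prev≈-40.639483; u=5/4·(-26.705764)+2·(-15.890170)+5/4·(-40.639483)≈-115.961899; next y=1/5·29.705764+1/2·(-115.961899)≈-52.039797

0 1 4.500 0.000
1 1 -4.875 2.250
2 1 14.506 -1.988
3 1 -24.610 6.856
4 3 63.785 -10.934
5 3 -115.962 29.706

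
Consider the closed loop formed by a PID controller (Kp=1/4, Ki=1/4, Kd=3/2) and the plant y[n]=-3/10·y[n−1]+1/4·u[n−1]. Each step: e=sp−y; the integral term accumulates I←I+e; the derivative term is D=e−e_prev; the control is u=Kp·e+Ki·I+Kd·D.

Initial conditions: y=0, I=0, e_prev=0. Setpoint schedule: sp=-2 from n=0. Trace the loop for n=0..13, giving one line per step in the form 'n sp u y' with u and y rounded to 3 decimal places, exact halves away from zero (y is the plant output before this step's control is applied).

(exact arithmetic carried between steps; '≈' marks a value shown rounded to 6 d.p. or computed from one; I and e_prev carry over from the previous line; the table rounds u and y to 3 d.p., halves away from zero)
n=0: y=0, sp=-2, e=sp−y=-2; I=-2, D=e−e_prev=-2; u=1/4·(-2)+1/4·(-2)+3/2·(-2)=-4; next y=-3/10·0+1/4·(-4)=-1
n=1: y=-1, sp=-2, e=sp−y=-1; I=-3, D=e−e_prev=1; u=1/4·(-1)+1/4·(-3)+3/2·1=0.5; next y=-3/10·(-1)+1/4·0.5=0.425
n=2: y=0.425, sp=-2, e=sp−y=-2.425; I=-5.425, D=e−e_prev=-1.425; u=1/4·(-2.425)+1/4·(-5.425)+3/2·(-1.425)=-4.1; next y=-3/10·0.425+1/4·(-4.1)=-1.1525
n=3: y=-1.1525, sp=-2, e=sp−y=-0.8475; I=-6.2725, D=e−e_prev=1.5775; u=1/4·(-0.8475)+1/4·(-6.2725)+3/2·1.5775=0.58625; next y=-3/10·(-1.1525)+1/4·0.58625≈0.492313
n=4: y≈0.492313, sp=-2, e=sp−y≈-2.492313; I≈-8.764813, D=e−e_prev≈-1.644813; u=1/4·(-2.492313)+1/4·(-8.764813)+3/2·(-1.644813)≈-5.2815; next y=-3/10·0.492313+1/4·(-5.2815)≈-1.468069
n=5: y≈-1.468069, sp=-2, e=sp−y≈-0.531931; I≈-9.296744, D=e−e_prev≈1.960381; u=1/4·(-0.531931)+1/4·(-9.296744)+3/2·1.960381≈0.483403; next y=-3/10·(-1.468069)+1/4·0.483403≈0.561271
n=6: y≈0.561271, sp=-2, e=sp−y≈-2.561271; I≈-11.858015, D=e−e_prev≈-2.029340; u=1/4·(-2.561271)+1/4·(-11.858015)+3/2·(-2.029340)≈-6.648832; next y=-3/10·0.561271+1/4·(-6.648832)≈-1.830589
n=7: y≈-1.830589, sp=-2, e=sp−y≈-0.169411; I≈-12.027426, D=e−e_prev≈2.391861; u=1/4·(-0.169411)+1/4·(-12.027426)+3/2·2.391861≈0.538582; next y=-3/10·(-1.830589)+1/4·0.538582≈0.683822
n=8: y≈0.683822, sp=-2, e=sp−y≈-2.683822; I≈-14.711248, D=e−e_prev≈-2.514412; u=1/4·(-2.683822)+1/4·(-14.711248)+3/2·(-2.514412)≈-8.120385; next y=-3/10·0.683822+1/4·(-8.120385)≈-2.235243
n=9: y≈-2.235243, sp=-2, e=sp−y≈0.235243; I≈-14.476005, D=e−e_prev≈2.919065; u=1/4·0.235243+1/4·(-14.476005)+3/2·2.919065≈0.818407; next y=-3/10·(-2.235243)+1/4·0.818407≈0.875175
n=10: y≈0.875175, sp=-2, e=sp−y≈-2.875175; I≈-17.351180, D=e−e_prev≈-3.110418; u=1/4·(-2.875175)+1/4·(-17.351180)+3/2·(-3.110418)≈-9.722215; next y=-3/10·0.875175+1/4·(-9.722215)≈-2.693106
n=11: y≈-2.693106, sp=-2, e=sp−y≈0.693106; I≈-16.658074, D=e−e_prev≈3.568281; u=1/4·0.693106+1/4·(-16.658074)+3/2·3.568281≈1.361180; next y=-3/10·(-2.693106)+1/4·1.361180≈1.148227
n=12: y≈1.148227, sp=-2, e=sp−y≈-3.148227; I≈-19.806300, D=e−e_prev≈-3.841333; u=1/4·(-3.148227)+1/4·(-19.806300)+3/2·(-3.841333)≈-11.500631; next y=-3/10·1.148227+1/4·(-11.500631)≈-3.219626
n=13: y≈-3.219626, sp=-2, e=sp−y≈1.219626; I≈-18.586675, D=e−e_prev≈4.367853; u=1/4·1.219626+1/4·(-18.586675)+3/2·4.367853≈2.210017; next y=-3/10·(-3.219626)+1/4·2.210017≈1.518392

0 -2 -4.000 0.000
1 -2 0.500 -1.000
2 -2 -4.100 0.425
3 -2 0.586 -1.153
4 -2 -5.282 0.492
5 -2 0.483 -1.468
6 -2 -6.649 0.561
7 -2 0.539 -1.831
8 -2 -8.120 0.684
9 -2 0.818 -2.235
10 -2 -9.722 0.875
11 -2 1.361 -2.693
12 -2 -11.501 1.148
13 -2 2.210 -3.220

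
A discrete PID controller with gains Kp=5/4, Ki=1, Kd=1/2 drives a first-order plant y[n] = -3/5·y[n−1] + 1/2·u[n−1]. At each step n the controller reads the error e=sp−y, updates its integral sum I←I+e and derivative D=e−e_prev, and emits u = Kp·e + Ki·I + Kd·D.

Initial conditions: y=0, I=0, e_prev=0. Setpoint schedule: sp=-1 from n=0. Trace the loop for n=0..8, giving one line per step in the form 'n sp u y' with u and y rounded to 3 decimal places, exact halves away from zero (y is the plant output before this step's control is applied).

0 -1 -2.750 0.000
1 -1 0.531 -1.375
2 -1 -6.562 1.091
3 -1 6.402 -3.935
4 -1 -19.293 5.562
5 -1 29.894 -12.984
6 -1 -65.628 22.737
7 -1 118.778 -46.457
8 -1 -238.091 87.263

(exact arithmetic carried between steps; '≈' marks a value shown rounded to 6 d.p. or computed from one; I and e_prev carry over from the previous line; the table rounds u and y to 3 d.p., halves away from zero)
n=0: y=0, sp=-1, e=sp−y=-1; I=-1, D=e−e_prev=-1; u=5/4·(-1)+1·(-1)+1/2·(-1)=-2.75; next y=-3/5·0+1/2·(-2.75)=-1.375
n=1: y=-1.375, sp=-1, e=sp−y=0.375; I=-0.625, D=e−e_prev=1.375; u=5/4·0.375+1·(-0.625)+1/2·1.375=0.53125; next y=-3/5·(-1.375)+1/2·0.53125=1.090625
n=2: y=1.090625, sp=-1, e=sp−y=-2.090625; I=-2.715625, D=e−e_prev=-2.465625; u=5/4·(-2.090625)+1·(-2.715625)+1/2·(-2.465625)≈-6.561719; next y=-3/5·1.090625+1/2·(-6.561719)≈-3.935234
n=3: y≈-3.935234, sp=-1, e=sp−y≈2.935234; I≈0.219609, D=e−e_prev≈5.025859; u=5/4·2.935234+1·0.219609+1/2·5.025859≈6.401582; next y=-3/5·(-3.935234)+1/2·6.401582≈5.561932
n=4: y≈5.561932, sp=-1, e=sp−y≈-6.561932; I≈-6.342322, D=e−e_prev≈-9.497166; u=5/4·(-6.561932)+1·(-6.342322)+1/2·(-9.497166)≈-19.293320; next y=-3/5·5.561932+1/2·(-19.293320)≈-12.983819
n=5: y≈-12.983819, sp=-1, e=sp−y≈11.983819; I≈5.641497, D=e−e_prev≈18.545751; u=5/4·11.983819+1·5.641497+1/2·18.545751≈29.894146; next y=-3/5·(-12.983819)+1/2·29.894146≈22.737364
n=6: y≈22.737364, sp=-1, e=sp−y≈-23.737364; I≈-18.095867, D=e−e_prev≈-35.721183; u=5/4·(-23.737364)+1·(-18.095867)+1/2·(-35.721183)≈-65.628164; next y=-3/5·22.737364+1/2·(-65.628164)≈-46.456501
n=7: y≈-46.456501, sp=-1, e=sp−y≈45.456501; I≈27.360633, D=e−e_prev≈69.193865; u=5/4·45.456501+1·27.360633+1/2·69.193865≈118.778191; next y=-3/5·(-46.456501)+1/2·118.778191≈87.262996
n=8: y≈87.262996, sp=-1, e=sp−y≈-88.262996; I≈-60.902363, D=e−e_prev≈-133.719496; u=5/4·(-88.262996)+1·(-60.902363)+1/2·(-133.719496)≈-238.090856; next y=-3/5·87.262996+1/2·(-238.090856)≈-171.403225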